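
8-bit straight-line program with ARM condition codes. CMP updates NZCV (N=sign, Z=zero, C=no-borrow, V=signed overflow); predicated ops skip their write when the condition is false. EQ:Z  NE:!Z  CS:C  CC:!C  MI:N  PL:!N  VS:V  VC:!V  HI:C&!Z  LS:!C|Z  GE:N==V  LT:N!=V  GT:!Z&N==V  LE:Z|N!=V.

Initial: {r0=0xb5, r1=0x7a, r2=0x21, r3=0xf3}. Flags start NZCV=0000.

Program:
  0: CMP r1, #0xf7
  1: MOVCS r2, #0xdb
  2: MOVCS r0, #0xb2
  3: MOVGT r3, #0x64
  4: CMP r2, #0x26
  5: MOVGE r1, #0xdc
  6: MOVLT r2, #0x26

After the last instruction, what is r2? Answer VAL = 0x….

VAL = 0x26

[0] flags=1001 → (cmp)
[1] flags=1001 CS?F → skip
[2] flags=1001 CS?F → skip
[3] flags=1001 GT?T → r3=0x64
[4] flags=1000 → (cmp)
[5] flags=1000 GE?F → skip
[6] flags=1000 LT?T → r2=0x26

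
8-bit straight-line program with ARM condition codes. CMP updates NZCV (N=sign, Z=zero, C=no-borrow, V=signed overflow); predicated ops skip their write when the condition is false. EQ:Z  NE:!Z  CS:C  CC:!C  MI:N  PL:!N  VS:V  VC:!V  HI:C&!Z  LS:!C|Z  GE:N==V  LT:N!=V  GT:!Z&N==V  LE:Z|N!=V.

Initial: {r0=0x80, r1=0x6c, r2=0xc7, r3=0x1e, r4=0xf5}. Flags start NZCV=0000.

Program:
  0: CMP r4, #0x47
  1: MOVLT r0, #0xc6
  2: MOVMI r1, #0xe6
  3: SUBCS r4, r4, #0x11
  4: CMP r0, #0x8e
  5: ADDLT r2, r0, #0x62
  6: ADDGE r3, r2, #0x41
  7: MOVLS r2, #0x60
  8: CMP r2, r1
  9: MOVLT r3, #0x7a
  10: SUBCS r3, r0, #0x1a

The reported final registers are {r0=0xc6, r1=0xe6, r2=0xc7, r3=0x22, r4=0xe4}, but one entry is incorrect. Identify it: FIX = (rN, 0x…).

0: ✓ CMP  NZCV=1010
1: ✓ MOVLT  r0←0xc6
2: ✓ MOVMI  r1←0xe6
3: ✓ SUBCS  r4←0xe4
4: ✓ CMP  NZCV=0010
5: · ADDLT
6: ✓ ADDGE  r3←0x08
7: · MOVLS
8: ✓ CMP  NZCV=1000
9: ✓ MOVLT  r3←0x7a
10: · SUBCS

FIX = (r3, 0x7a)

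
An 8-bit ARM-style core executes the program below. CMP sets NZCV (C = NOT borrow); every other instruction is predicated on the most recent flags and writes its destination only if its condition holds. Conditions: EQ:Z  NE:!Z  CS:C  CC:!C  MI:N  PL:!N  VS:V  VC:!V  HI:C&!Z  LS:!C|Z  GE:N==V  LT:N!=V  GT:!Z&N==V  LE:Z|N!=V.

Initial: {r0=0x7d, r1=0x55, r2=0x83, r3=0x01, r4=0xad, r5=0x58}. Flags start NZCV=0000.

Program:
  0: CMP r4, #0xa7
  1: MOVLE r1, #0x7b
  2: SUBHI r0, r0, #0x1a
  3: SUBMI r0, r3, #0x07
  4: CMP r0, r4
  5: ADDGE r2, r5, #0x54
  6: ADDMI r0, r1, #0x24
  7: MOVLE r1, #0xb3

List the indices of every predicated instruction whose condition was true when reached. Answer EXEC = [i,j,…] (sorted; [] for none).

EXEC = [2,5,6]

[0] flags=0010 → (cmp)
[1] flags=0010 LE?F → skip
[2] flags=0010 HI?T → r0=0x63
[3] flags=0010 MI?F → skip
[4] flags=1001 → (cmp)
[5] flags=1001 GE?T → r2=0xac
[6] flags=1001 MI?T → r0=0x79
[7] flags=1001 LE?F → skip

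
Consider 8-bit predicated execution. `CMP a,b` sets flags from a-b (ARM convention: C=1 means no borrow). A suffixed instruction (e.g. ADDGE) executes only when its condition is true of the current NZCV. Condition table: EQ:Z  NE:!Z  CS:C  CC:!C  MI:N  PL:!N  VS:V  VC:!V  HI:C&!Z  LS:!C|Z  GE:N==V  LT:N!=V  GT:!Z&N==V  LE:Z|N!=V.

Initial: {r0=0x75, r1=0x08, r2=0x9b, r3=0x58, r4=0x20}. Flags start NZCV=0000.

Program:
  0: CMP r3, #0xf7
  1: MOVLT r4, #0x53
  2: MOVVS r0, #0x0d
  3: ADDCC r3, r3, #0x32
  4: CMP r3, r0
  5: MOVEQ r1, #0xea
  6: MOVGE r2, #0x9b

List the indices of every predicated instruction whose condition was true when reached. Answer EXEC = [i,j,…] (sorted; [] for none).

EXEC = [3]

[0] flags=0000 → (cmp)
[1] flags=0000 LT?F → skip
[2] flags=0000 VS?F → skip
[3] flags=0000 CC?T → r3=0x8a
[4] flags=0011 → (cmp)
[5] flags=0011 EQ?F → skip
[6] flags=0011 GE?F → skip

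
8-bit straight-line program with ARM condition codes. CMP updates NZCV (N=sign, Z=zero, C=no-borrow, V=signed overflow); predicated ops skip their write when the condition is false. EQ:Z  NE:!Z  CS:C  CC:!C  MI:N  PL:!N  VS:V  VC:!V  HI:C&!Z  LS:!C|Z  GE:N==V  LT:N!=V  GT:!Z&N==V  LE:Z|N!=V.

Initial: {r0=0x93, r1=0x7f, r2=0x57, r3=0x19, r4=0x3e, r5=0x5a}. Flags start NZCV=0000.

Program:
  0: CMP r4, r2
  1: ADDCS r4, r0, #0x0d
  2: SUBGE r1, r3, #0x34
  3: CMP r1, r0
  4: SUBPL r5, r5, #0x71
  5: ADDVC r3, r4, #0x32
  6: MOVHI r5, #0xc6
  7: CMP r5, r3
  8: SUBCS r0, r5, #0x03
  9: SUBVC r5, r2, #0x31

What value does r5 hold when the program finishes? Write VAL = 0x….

VAL = 0x26

[0] flags=1000 → (cmp)
[1] flags=1000 CS?F → skip
[2] flags=1000 GE?F → skip
[3] flags=1001 → (cmp)
[4] flags=1001 PL?F → skip
[5] flags=1001 VC?F → skip
[6] flags=1001 HI?F → skip
[7] flags=0010 → (cmp)
[8] flags=0010 CS?T → r0=0x57
[9] flags=0010 VC?T → r5=0x26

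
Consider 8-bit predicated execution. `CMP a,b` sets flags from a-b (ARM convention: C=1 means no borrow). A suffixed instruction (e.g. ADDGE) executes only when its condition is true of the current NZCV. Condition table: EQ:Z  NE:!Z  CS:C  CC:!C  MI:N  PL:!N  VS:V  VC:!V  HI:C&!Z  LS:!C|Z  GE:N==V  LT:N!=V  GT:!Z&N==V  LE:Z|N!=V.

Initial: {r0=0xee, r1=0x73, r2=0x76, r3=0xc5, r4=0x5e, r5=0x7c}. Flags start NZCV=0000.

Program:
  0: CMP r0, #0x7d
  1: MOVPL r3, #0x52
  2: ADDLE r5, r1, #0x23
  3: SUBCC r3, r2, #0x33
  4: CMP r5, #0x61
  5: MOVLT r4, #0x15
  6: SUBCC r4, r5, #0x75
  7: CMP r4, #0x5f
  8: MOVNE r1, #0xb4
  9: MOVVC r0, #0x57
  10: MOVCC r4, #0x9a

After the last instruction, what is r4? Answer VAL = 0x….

[0] flags=0011 → (cmp)
[1] flags=0011 PL?T → r3=0x52
[2] flags=0011 LE?T → r5=0x96
[3] flags=0011 CC?F → skip
[4] flags=0011 → (cmp)
[5] flags=0011 LT?T → r4=0x15
[6] flags=0011 CC?F → skip
[7] flags=1000 → (cmp)
[8] flags=1000 NE?T → r1=0xb4
[9] flags=1000 VC?T → r0=0x57
[10] flags=1000 CC?T → r4=0x9a

VAL = 0x9a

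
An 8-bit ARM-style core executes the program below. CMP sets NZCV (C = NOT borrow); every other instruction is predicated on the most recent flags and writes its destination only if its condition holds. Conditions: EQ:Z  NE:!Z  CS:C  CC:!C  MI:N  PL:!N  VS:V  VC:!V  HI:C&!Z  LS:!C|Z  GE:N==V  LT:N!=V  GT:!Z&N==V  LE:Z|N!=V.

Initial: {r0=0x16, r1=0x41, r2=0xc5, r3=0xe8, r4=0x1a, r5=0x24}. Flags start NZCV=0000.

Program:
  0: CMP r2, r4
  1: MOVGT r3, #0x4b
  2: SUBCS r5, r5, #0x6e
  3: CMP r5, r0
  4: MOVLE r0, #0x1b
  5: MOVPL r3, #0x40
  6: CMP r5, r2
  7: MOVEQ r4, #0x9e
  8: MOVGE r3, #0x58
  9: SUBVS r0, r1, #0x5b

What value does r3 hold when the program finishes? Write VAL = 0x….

VAL = 0xe8

[0] flags=1010 → (cmp)
[1] flags=1010 GT?F → skip
[2] flags=1010 CS?T → r5=0xb6
[3] flags=1010 → (cmp)
[4] flags=1010 LE?T → r0=0x1b
[5] flags=1010 PL?F → skip
[6] flags=1000 → (cmp)
[7] flags=1000 EQ?F → skip
[8] flags=1000 GE?F → skip
[9] flags=1000 VS?F → skip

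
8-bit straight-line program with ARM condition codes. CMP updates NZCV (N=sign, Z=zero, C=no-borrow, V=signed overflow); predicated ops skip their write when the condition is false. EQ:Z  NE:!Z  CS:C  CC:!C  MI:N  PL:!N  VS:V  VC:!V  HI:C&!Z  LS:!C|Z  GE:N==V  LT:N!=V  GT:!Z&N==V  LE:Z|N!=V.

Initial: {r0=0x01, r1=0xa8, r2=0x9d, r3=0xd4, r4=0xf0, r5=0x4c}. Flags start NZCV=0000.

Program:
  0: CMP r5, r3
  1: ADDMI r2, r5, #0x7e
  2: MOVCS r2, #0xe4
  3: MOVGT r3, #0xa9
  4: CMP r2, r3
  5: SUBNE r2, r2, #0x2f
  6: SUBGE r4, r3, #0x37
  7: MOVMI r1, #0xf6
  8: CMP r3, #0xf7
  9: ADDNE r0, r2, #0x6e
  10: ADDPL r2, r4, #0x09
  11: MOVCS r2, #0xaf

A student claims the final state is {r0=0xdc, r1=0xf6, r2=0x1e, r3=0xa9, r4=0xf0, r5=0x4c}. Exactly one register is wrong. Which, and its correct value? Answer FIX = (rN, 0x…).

FIX = (r2, 0x6e)

0: ✓ CMP  NZCV=0000
1: · ADDMI
2: · MOVCS
3: ✓ MOVGT  r3←0xa9
4: ✓ CMP  NZCV=1000
5: ✓ SUBNE  r2←0x6e
6: · SUBGE
7: ✓ MOVMI  r1←0xf6
8: ✓ CMP  NZCV=1000
9: ✓ ADDNE  r0←0xdc
10: · ADDPL
11: · MOVCS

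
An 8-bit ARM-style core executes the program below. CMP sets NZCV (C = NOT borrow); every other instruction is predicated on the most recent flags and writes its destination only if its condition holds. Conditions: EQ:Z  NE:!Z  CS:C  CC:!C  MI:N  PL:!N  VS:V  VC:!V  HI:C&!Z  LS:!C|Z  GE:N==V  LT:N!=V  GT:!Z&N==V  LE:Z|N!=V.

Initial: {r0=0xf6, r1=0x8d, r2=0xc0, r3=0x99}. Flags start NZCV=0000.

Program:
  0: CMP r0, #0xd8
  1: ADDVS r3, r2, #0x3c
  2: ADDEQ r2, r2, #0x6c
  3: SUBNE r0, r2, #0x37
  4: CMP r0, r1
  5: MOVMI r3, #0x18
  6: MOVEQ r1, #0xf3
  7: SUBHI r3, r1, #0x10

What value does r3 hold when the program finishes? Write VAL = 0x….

0: ✓ CMP  NZCV=0010
1: · ADDVS
2: · ADDEQ
3: ✓ SUBNE  r0←0x89
4: ✓ CMP  NZCV=1000
5: ✓ MOVMI  r3←0x18
6: · MOVEQ
7: · SUBHI

VAL = 0x18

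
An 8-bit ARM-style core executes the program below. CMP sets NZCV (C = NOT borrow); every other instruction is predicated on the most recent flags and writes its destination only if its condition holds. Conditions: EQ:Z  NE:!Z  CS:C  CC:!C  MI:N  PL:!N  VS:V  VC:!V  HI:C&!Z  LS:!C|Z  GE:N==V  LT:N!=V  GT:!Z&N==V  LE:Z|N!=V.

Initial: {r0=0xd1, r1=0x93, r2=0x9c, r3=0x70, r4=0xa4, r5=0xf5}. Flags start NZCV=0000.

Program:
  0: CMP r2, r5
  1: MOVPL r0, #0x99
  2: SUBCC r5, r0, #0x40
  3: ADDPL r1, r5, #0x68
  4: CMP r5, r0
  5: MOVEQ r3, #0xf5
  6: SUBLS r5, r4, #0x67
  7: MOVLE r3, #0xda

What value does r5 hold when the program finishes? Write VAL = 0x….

[0] flags=1000 → (cmp)
[1] flags=1000 PL?F → skip
[2] flags=1000 CC?T → r5=0x91
[3] flags=1000 PL?F → skip
[4] flags=1000 → (cmp)
[5] flags=1000 EQ?F → skip
[6] flags=1000 LS?T → r5=0x3d
[7] flags=1000 LE?T → r3=0xda

VAL = 0x3d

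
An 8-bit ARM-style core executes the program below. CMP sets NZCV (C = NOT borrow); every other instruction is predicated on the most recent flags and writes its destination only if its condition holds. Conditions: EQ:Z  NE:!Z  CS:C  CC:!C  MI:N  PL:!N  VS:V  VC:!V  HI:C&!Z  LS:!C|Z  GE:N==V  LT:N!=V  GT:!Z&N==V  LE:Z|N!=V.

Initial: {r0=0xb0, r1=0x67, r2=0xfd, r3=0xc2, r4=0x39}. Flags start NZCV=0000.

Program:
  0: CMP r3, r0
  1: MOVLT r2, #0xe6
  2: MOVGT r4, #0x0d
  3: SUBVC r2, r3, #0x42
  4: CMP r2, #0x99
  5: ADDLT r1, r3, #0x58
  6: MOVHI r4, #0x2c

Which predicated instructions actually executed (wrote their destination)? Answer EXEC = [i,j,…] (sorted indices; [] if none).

EXEC = [2,3,5]

[0] flags=0010 → (cmp)
[1] flags=0010 LT?F → skip
[2] flags=0010 GT?T → r4=0x0d
[3] flags=0010 VC?T → r2=0x80
[4] flags=1000 → (cmp)
[5] flags=1000 LT?T → r1=0x1a
[6] flags=1000 HI?F → skip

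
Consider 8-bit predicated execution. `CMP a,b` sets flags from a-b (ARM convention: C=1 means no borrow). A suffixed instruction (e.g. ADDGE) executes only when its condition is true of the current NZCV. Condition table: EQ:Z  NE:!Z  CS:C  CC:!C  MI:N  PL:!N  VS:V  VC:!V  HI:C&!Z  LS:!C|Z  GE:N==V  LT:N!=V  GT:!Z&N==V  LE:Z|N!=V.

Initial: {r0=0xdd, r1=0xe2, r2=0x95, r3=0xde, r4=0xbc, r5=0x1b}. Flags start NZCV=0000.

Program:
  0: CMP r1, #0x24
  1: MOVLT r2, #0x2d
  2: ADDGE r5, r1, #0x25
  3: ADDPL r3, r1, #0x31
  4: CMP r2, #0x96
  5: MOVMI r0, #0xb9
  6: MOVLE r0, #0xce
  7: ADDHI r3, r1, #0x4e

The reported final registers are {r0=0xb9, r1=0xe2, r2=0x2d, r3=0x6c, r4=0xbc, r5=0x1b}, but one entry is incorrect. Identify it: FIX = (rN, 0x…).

FIX = (r3, 0xde)

0: ✓ CMP  NZCV=1010
1: ✓ MOVLT  r2←0x2d
2: · ADDGE
3: · ADDPL
4: ✓ CMP  NZCV=1001
5: ✓ MOVMI  r0←0xb9
6: · MOVLE
7: · ADDHI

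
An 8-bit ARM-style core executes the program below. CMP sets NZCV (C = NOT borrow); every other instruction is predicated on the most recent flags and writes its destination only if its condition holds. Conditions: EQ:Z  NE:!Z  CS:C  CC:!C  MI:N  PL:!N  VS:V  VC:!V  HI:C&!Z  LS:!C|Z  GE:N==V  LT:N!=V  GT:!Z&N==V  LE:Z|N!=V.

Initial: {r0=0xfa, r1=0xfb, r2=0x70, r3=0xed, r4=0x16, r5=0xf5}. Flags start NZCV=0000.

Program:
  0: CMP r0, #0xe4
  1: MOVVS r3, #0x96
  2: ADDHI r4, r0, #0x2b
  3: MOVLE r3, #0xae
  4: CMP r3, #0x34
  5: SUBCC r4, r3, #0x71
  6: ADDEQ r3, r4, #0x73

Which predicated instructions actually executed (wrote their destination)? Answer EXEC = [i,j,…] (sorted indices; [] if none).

EXEC = [2]

0: ✓ CMP  NZCV=0010
1: · MOVVS
2: ✓ ADDHI  r4←0x25
3: · MOVLE
4: ✓ CMP  NZCV=1010
5: · SUBCC
6: · ADDEQ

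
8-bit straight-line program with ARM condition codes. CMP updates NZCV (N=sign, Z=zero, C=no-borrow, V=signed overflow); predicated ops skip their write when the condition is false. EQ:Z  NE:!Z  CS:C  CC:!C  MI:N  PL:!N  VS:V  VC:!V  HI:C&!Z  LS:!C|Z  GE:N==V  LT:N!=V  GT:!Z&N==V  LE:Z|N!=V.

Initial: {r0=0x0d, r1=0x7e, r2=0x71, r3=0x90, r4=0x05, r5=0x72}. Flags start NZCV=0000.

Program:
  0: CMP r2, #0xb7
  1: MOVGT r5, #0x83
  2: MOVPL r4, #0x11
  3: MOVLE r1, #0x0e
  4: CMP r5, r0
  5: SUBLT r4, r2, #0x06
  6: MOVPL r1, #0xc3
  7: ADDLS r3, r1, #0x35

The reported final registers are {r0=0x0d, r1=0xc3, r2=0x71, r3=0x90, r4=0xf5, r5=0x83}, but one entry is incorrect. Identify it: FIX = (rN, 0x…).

0: ✓ CMP  NZCV=1001
1: ✓ MOVGT  r5←0x83
2: · MOVPL
3: · MOVLE
4: ✓ CMP  NZCV=0011
5: ✓ SUBLT  r4←0x6b
6: ✓ MOVPL  r1←0xc3
7: · ADDLS

FIX = (r4, 0x6b)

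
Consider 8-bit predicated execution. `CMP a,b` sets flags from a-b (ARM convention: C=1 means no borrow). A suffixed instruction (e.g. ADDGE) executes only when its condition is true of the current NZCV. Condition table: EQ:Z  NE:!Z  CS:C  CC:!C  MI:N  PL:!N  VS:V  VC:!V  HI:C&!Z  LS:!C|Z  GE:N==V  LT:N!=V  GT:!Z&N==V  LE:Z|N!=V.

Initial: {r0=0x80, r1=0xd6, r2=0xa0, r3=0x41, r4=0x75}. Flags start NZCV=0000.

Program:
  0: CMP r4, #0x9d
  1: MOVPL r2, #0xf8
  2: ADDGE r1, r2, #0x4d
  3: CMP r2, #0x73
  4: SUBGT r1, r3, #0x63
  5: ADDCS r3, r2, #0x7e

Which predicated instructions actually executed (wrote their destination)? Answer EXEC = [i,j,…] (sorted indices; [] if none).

[0] flags=1001 → (cmp)
[1] flags=1001 PL?F → skip
[2] flags=1001 GE?T → r1=0xed
[3] flags=0011 → (cmp)
[4] flags=0011 GT?F → skip
[5] flags=0011 CS?T → r3=0x1e

EXEC = [2,5]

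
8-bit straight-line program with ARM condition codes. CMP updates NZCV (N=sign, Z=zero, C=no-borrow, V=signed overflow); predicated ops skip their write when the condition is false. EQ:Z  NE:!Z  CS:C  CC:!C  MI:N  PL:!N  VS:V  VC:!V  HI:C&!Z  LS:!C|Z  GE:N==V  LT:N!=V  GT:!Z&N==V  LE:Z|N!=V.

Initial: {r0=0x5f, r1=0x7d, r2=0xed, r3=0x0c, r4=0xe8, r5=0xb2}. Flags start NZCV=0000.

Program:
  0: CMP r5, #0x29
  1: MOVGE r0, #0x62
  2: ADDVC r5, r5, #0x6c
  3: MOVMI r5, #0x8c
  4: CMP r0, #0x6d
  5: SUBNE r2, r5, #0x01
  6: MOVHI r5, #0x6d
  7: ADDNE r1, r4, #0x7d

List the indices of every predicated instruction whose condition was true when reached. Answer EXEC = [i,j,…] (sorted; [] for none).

0: ✓ CMP  NZCV=1010
1: · MOVGE
2: ✓ ADDVC  r5←0x1e
3: ✓ MOVMI  r5←0x8c
4: ✓ CMP  NZCV=1000
5: ✓ SUBNE  r2←0x8b
6: · MOVHI
7: ✓ ADDNE  r1←0x65

EXEC = [2,3,5,7]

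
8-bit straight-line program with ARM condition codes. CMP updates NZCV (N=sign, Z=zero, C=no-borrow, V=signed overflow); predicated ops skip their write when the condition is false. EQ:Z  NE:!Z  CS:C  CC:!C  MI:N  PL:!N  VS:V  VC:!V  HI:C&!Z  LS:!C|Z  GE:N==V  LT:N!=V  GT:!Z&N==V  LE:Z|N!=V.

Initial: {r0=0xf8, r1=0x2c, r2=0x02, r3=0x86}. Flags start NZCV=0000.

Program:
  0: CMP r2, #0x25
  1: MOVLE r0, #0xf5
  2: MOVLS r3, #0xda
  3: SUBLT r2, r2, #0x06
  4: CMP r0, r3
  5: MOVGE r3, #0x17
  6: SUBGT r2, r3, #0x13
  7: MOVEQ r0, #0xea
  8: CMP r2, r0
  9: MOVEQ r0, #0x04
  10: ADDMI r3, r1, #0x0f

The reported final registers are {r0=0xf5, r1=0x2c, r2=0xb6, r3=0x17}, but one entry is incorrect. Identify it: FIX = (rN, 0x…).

FIX = (r2, 0x04)

[0] flags=1000 → (cmp)
[1] flags=1000 LE?T → r0=0xf5
[2] flags=1000 LS?T → r3=0xda
[3] flags=1000 LT?T → r2=0xfc
[4] flags=0010 → (cmp)
[5] flags=0010 GE?T → r3=0x17
[6] flags=0010 GT?T → r2=0x04
[7] flags=0010 EQ?F → skip
[8] flags=0000 → (cmp)
[9] flags=0000 EQ?F → skip
[10] flags=0000 MI?F → skip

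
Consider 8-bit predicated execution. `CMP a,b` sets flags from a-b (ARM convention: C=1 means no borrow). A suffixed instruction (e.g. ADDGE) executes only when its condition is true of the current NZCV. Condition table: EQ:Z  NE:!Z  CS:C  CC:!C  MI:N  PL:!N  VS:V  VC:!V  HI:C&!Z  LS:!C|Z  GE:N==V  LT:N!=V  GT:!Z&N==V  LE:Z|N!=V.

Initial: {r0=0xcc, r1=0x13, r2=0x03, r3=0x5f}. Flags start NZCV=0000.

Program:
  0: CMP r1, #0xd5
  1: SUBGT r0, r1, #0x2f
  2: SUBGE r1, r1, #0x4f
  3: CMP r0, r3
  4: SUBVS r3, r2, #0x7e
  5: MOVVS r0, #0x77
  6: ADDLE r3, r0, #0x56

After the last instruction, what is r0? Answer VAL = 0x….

VAL = 0xe4

0: ✓ CMP  NZCV=0000
1: ✓ SUBGT  r0←0xe4
2: ✓ SUBGE  r1←0xc4
3: ✓ CMP  NZCV=1010
4: · SUBVS
5: · MOVVS
6: ✓ ADDLE  r3←0x3a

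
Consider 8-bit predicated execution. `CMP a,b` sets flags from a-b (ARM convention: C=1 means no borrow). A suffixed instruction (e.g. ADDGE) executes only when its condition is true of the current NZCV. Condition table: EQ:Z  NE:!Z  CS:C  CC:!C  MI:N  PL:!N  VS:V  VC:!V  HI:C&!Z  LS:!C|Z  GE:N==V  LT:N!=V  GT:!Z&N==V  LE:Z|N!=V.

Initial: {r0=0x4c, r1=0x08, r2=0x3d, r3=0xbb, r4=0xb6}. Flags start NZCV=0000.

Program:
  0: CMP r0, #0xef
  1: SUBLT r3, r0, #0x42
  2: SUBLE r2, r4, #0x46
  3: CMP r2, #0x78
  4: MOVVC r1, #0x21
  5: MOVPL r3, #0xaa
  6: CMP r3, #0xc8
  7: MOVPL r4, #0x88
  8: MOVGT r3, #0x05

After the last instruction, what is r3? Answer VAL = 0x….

[0] flags=0000 → (cmp)
[1] flags=0000 LT?F → skip
[2] flags=0000 LE?F → skip
[3] flags=1000 → (cmp)
[4] flags=1000 VC?T → r1=0x21
[5] flags=1000 PL?F → skip
[6] flags=1000 → (cmp)
[7] flags=1000 PL?F → skip
[8] flags=1000 GT?F → skip

VAL = 0xbb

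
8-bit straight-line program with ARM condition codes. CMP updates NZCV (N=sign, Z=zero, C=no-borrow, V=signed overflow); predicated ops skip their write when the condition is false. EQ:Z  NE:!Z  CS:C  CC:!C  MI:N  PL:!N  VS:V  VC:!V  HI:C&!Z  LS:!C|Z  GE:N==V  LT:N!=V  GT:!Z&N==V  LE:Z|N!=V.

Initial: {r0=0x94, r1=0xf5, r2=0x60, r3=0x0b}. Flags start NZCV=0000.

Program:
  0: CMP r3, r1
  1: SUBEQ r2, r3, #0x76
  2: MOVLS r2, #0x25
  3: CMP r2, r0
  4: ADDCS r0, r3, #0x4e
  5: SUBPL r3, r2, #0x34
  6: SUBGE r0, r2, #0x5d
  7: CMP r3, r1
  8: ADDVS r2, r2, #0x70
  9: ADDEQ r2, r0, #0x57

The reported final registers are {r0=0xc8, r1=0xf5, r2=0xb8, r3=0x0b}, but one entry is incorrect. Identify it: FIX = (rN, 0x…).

[0] flags=0000 → (cmp)
[1] flags=0000 EQ?F → skip
[2] flags=0000 LS?T → r2=0x25
[3] flags=1001 → (cmp)
[4] flags=1001 CS?F → skip
[5] flags=1001 PL?F → skip
[6] flags=1001 GE?T → r0=0xc8
[7] flags=0000 → (cmp)
[8] flags=0000 VS?F → skip
[9] flags=0000 EQ?F → skip

FIX = (r2, 0x25)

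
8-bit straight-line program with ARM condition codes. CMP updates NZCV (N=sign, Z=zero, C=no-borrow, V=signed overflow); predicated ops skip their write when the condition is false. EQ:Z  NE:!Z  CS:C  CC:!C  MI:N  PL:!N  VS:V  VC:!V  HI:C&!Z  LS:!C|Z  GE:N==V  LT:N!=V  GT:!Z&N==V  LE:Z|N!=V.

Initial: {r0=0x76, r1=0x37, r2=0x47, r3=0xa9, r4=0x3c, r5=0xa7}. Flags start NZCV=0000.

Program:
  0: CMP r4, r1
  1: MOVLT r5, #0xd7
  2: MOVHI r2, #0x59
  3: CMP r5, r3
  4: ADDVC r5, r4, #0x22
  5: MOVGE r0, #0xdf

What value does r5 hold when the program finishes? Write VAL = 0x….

0: ✓ CMP  NZCV=0010
1: · MOVLT
2: ✓ MOVHI  r2←0x59
3: ✓ CMP  NZCV=1000
4: ✓ ADDVC  r5←0x5e
5: · MOVGE

VAL = 0x5e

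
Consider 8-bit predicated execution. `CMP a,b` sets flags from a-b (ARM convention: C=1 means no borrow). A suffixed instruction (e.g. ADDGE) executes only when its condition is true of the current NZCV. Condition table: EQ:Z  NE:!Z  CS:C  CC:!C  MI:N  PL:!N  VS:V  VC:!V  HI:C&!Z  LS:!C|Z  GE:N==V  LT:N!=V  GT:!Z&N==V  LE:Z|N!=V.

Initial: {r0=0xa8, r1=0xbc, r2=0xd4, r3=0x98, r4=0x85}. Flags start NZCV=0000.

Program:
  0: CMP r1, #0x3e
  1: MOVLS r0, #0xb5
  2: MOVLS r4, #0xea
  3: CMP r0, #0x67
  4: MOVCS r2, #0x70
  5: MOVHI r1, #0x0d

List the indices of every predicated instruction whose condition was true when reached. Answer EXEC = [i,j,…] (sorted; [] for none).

0: ✓ CMP  NZCV=0011
1: · MOVLS
2: · MOVLS
3: ✓ CMP  NZCV=0011
4: ✓ MOVCS  r2←0x70
5: ✓ MOVHI  r1←0x0d

EXEC = [4,5]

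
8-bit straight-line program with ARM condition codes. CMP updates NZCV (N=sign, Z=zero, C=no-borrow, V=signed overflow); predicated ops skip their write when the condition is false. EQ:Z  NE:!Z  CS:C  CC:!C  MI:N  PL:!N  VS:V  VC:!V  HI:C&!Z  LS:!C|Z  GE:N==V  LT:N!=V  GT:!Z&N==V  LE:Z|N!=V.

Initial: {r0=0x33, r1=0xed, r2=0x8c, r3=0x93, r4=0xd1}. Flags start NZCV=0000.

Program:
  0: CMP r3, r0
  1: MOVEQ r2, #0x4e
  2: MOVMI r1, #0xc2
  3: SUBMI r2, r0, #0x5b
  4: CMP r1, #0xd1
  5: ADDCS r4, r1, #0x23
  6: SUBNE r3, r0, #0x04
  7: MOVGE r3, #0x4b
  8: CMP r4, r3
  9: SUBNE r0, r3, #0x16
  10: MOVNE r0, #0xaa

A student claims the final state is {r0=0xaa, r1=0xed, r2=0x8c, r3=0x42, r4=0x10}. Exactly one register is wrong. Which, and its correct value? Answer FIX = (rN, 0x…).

0: ✓ CMP  NZCV=0011
1: · MOVEQ
2: · MOVMI
3: · SUBMI
4: ✓ CMP  NZCV=0010
5: ✓ ADDCS  r4←0x10
6: ✓ SUBNE  r3←0x2f
7: ✓ MOVGE  r3←0x4b
8: ✓ CMP  NZCV=1000
9: ✓ SUBNE  r0←0x35
10: ✓ MOVNE  r0←0xaa

FIX = (r3, 0x4b)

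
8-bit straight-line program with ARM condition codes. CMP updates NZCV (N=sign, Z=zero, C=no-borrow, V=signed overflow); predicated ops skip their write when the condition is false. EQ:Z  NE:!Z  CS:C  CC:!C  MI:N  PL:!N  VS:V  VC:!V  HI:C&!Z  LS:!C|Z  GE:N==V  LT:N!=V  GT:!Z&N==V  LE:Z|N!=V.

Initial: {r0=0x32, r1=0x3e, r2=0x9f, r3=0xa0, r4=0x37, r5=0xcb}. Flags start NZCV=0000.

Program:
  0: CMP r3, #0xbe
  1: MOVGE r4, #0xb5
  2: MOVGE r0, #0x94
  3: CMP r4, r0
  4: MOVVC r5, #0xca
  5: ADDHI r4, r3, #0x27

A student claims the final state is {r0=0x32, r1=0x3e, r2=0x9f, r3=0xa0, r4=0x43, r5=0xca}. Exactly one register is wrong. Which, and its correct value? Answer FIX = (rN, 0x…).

FIX = (r4, 0xc7)

[0] flags=1000 → (cmp)
[1] flags=1000 GE?F → skip
[2] flags=1000 GE?F → skip
[3] flags=0010 → (cmp)
[4] flags=0010 VC?T → r5=0xca
[5] flags=0010 HI?T → r4=0xc7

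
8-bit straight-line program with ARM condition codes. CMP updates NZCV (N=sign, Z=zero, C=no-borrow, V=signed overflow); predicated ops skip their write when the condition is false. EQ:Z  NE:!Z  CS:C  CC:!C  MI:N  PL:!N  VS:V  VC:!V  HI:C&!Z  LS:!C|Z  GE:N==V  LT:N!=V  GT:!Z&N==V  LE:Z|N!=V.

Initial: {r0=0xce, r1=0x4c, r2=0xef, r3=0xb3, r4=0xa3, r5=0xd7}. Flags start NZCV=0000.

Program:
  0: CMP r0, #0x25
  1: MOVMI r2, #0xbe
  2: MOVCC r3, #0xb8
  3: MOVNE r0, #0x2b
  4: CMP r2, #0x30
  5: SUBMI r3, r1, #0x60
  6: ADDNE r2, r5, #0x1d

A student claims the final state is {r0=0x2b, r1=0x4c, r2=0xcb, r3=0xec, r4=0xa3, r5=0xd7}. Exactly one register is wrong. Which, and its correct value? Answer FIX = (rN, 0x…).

FIX = (r2, 0xf4)

0: ✓ CMP  NZCV=1010
1: ✓ MOVMI  r2←0xbe
2: · MOVCC
3: ✓ MOVNE  r0←0x2b
4: ✓ CMP  NZCV=1010
5: ✓ SUBMI  r3←0xec
6: ✓ ADDNE  r2←0xf4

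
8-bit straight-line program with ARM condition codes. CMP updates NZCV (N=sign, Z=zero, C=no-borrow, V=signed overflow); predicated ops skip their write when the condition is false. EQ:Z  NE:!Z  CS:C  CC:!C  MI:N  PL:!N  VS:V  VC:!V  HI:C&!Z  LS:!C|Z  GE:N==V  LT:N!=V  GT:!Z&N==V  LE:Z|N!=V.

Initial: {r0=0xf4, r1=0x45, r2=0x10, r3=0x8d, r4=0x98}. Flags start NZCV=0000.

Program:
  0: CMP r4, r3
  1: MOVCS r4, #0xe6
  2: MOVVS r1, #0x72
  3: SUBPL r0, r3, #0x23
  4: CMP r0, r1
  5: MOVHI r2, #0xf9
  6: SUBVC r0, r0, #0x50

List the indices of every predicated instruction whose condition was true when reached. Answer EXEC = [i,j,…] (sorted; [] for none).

[0] flags=0010 → (cmp)
[1] flags=0010 CS?T → r4=0xe6
[2] flags=0010 VS?F → skip
[3] flags=0010 PL?T → r0=0x6a
[4] flags=0010 → (cmp)
[5] flags=0010 HI?T → r2=0xf9
[6] flags=0010 VC?T → r0=0x1a

EXEC = [1,3,5,6]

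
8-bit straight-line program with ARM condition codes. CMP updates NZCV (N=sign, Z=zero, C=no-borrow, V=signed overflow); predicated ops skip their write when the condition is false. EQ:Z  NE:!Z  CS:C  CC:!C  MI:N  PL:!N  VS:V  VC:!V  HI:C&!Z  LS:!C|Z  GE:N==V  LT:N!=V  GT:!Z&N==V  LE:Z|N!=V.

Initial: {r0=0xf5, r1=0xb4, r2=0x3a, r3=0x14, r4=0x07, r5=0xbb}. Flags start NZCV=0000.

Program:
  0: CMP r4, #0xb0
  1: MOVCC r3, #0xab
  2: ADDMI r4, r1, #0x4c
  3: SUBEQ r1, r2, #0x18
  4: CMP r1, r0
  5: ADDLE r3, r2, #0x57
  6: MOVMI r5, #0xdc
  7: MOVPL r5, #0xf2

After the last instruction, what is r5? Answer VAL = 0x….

0: ✓ CMP  NZCV=0000
1: ✓ MOVCC  r3←0xab
2: · ADDMI
3: · SUBEQ
4: ✓ CMP  NZCV=1000
5: ✓ ADDLE  r3←0x91
6: ✓ MOVMI  r5←0xdc
7: · MOVPL

VAL = 0xdc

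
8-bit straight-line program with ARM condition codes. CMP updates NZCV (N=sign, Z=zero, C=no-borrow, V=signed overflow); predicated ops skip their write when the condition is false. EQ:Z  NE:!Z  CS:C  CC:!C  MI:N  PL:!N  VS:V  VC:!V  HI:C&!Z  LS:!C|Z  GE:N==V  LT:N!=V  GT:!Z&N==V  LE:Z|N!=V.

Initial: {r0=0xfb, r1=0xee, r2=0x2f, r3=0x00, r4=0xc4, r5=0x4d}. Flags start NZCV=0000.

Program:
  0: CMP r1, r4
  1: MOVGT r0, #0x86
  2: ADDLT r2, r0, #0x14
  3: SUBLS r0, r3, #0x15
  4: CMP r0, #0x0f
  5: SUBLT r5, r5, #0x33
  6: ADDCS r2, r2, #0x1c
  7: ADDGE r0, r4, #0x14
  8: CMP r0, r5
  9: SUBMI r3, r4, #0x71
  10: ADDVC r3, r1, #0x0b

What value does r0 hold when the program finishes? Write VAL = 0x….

VAL = 0x86

[0] flags=0010 → (cmp)
[1] flags=0010 GT?T → r0=0x86
[2] flags=0010 LT?F → skip
[3] flags=0010 LS?F → skip
[4] flags=0011 → (cmp)
[5] flags=0011 LT?T → r5=0x1a
[6] flags=0011 CS?T → r2=0x4b
[7] flags=0011 GE?F → skip
[8] flags=0011 → (cmp)
[9] flags=0011 MI?F → skip
[10] flags=0011 VC?F → skip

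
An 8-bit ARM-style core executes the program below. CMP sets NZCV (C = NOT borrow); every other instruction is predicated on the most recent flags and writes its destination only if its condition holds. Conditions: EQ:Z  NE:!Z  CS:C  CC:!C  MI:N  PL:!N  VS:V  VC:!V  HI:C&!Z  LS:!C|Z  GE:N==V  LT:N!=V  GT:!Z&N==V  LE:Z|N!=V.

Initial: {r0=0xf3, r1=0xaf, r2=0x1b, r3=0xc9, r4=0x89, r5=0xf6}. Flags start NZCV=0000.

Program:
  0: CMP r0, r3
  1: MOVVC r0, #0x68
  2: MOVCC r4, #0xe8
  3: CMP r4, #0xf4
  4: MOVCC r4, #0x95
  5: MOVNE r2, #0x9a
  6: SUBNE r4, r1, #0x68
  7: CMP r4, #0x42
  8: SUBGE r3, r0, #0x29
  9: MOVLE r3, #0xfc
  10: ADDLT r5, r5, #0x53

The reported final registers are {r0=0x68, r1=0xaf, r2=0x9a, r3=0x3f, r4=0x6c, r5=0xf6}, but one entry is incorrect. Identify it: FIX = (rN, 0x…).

FIX = (r4, 0x47)

0: ✓ CMP  NZCV=0010
1: ✓ MOVVC  r0←0x68
2: · MOVCC
3: ✓ CMP  NZCV=1000
4: ✓ MOVCC  r4←0x95
5: ✓ MOVNE  r2←0x9a
6: ✓ SUBNE  r4←0x47
7: ✓ CMP  NZCV=0010
8: ✓ SUBGE  r3←0x3f
9: · MOVLE
10: · ADDLT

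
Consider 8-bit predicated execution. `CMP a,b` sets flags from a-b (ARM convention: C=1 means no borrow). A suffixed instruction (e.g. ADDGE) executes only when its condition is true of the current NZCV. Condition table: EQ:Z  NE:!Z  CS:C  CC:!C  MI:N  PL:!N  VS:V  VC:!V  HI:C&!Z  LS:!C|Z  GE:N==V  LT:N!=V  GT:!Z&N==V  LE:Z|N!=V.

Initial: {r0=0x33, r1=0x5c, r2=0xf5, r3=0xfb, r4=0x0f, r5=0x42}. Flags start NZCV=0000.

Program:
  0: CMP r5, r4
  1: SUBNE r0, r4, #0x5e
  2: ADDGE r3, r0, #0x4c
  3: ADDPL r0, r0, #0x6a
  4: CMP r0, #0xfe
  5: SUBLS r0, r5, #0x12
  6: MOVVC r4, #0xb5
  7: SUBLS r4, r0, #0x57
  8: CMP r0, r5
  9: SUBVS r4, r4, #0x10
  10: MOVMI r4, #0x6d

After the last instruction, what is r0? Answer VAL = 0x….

VAL = 0x30

[0] flags=0010 → (cmp)
[1] flags=0010 NE?T → r0=0xb1
[2] flags=0010 GE?T → r3=0xfd
[3] flags=0010 PL?T → r0=0x1b
[4] flags=0000 → (cmp)
[5] flags=0000 LS?T → r0=0x30
[6] flags=0000 VC?T → r4=0xb5
[7] flags=0000 LS?T → r4=0xd9
[8] flags=1000 → (cmp)
[9] flags=1000 VS?F → skip
[10] flags=1000 MI?T → r4=0x6d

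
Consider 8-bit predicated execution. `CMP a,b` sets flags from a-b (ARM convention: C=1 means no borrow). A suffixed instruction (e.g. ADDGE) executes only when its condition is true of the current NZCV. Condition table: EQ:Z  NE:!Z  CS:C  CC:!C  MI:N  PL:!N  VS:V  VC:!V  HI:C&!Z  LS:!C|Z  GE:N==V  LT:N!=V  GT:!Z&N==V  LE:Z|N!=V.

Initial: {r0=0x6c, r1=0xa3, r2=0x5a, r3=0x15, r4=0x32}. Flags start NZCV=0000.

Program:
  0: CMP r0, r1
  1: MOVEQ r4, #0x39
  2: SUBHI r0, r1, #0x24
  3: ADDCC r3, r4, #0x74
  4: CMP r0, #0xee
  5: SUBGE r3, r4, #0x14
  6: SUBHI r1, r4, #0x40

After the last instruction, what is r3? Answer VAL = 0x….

[0] flags=1001 → (cmp)
[1] flags=1001 EQ?F → skip
[2] flags=1001 HI?F → skip
[3] flags=1001 CC?T → r3=0xa6
[4] flags=0000 → (cmp)
[5] flags=0000 GE?T → r3=0x1e
[6] flags=0000 HI?F → skip

VAL = 0x1e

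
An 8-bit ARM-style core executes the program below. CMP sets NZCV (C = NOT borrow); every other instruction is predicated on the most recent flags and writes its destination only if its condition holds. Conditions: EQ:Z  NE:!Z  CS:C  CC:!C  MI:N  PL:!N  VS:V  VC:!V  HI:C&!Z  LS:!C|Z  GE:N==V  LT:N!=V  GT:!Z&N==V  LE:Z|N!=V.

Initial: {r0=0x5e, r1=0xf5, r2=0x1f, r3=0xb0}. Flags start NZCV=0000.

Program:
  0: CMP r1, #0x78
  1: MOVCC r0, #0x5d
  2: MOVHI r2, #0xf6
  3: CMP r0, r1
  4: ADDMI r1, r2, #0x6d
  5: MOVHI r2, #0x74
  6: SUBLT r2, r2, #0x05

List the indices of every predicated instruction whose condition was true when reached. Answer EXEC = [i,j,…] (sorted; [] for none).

EXEC = [2]

[0] flags=0011 → (cmp)
[1] flags=0011 CC?F → skip
[2] flags=0011 HI?T → r2=0xf6
[3] flags=0000 → (cmp)
[4] flags=0000 MI?F → skip
[5] flags=0000 HI?F → skip
[6] flags=0000 LT?F → skip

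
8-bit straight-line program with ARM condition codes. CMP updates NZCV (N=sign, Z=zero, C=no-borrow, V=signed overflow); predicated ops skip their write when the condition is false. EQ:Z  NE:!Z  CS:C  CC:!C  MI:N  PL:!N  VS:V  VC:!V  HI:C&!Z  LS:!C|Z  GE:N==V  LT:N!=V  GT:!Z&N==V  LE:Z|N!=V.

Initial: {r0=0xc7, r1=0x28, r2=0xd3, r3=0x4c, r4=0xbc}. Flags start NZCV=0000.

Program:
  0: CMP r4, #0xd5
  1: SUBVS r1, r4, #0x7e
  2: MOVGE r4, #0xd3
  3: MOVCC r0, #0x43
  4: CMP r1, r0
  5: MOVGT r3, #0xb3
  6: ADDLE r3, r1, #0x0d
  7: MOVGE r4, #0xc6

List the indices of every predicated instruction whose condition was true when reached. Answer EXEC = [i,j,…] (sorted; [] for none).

[0] flags=1000 → (cmp)
[1] flags=1000 VS?F → skip
[2] flags=1000 GE?F → skip
[3] flags=1000 CC?T → r0=0x43
[4] flags=1000 → (cmp)
[5] flags=1000 GT?F → skip
[6] flags=1000 LE?T → r3=0x35
[7] flags=1000 GE?F → skip

EXEC = [3,6]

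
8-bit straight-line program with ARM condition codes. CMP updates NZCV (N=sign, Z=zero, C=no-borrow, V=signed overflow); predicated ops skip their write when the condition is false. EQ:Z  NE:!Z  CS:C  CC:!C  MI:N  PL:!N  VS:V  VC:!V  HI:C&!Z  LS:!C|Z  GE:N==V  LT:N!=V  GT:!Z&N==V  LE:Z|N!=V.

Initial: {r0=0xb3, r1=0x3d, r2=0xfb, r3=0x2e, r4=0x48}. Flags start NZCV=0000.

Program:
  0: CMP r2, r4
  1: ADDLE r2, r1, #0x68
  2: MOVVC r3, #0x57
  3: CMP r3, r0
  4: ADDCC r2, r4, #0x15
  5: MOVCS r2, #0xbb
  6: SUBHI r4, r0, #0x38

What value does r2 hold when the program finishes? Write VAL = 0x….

[0] flags=1010 → (cmp)
[1] flags=1010 LE?T → r2=0xa5
[2] flags=1010 VC?T → r3=0x57
[3] flags=1001 → (cmp)
[4] flags=1001 CC?T → r2=0x5d
[5] flags=1001 CS?F → skip
[6] flags=1001 HI?F → skip

VAL = 0x5d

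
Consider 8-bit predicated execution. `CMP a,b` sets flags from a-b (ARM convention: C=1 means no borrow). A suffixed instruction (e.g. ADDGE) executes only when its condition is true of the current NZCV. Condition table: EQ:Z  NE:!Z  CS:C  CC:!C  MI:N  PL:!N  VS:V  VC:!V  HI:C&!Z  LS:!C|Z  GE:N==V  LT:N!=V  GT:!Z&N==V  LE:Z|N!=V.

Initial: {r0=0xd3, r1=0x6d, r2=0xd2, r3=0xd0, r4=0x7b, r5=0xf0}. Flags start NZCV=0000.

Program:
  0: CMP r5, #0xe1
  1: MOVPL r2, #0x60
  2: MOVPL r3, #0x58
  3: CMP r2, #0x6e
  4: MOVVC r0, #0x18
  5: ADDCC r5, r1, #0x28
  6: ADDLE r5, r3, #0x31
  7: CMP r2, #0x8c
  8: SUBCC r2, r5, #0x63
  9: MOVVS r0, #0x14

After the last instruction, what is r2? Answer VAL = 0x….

VAL = 0x26

0: ✓ CMP  NZCV=0010
1: ✓ MOVPL  r2←0x60
2: ✓ MOVPL  r3←0x58
3: ✓ CMP  NZCV=1000
4: ✓ MOVVC  r0←0x18
5: ✓ ADDCC  r5←0x95
6: ✓ ADDLE  r5←0x89
7: ✓ CMP  NZCV=1001
8: ✓ SUBCC  r2←0x26
9: ✓ MOVVS  r0←0x14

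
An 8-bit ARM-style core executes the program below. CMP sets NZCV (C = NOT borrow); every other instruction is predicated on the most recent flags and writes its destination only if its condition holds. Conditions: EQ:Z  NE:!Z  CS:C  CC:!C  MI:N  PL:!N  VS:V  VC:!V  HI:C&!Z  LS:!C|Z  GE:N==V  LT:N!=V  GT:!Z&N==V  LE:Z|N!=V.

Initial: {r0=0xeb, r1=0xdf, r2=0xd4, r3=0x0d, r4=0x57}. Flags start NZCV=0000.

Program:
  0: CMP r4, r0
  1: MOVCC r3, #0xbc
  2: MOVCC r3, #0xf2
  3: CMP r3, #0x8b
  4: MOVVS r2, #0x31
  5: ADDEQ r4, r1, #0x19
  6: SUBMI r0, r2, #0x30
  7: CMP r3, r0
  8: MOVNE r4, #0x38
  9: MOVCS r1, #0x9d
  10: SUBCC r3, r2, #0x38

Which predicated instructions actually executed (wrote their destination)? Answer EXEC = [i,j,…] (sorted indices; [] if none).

0: ✓ CMP  NZCV=0000
1: ✓ MOVCC  r3←0xbc
2: ✓ MOVCC  r3←0xf2
3: ✓ CMP  NZCV=0010
4: · MOVVS
5: · ADDEQ
6: · SUBMI
7: ✓ CMP  NZCV=0010
8: ✓ MOVNE  r4←0x38
9: ✓ MOVCS  r1←0x9d
10: · SUBCC

EXEC = [1,2,8,9]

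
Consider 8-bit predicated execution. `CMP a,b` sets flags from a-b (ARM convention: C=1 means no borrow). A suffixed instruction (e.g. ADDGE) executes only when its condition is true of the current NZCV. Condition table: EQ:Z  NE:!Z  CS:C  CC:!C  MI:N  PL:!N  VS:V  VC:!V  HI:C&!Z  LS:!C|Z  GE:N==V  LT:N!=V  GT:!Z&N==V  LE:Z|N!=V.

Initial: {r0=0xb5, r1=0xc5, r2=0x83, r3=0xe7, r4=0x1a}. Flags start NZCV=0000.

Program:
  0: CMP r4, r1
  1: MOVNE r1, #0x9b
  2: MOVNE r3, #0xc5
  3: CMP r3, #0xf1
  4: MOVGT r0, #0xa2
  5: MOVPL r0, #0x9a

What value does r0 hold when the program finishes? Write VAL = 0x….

[0] flags=0000 → (cmp)
[1] flags=0000 NE?T → r1=0x9b
[2] flags=0000 NE?T → r3=0xc5
[3] flags=1000 → (cmp)
[4] flags=1000 GT?F → skip
[5] flags=1000 PL?F → skip

VAL = 0xb5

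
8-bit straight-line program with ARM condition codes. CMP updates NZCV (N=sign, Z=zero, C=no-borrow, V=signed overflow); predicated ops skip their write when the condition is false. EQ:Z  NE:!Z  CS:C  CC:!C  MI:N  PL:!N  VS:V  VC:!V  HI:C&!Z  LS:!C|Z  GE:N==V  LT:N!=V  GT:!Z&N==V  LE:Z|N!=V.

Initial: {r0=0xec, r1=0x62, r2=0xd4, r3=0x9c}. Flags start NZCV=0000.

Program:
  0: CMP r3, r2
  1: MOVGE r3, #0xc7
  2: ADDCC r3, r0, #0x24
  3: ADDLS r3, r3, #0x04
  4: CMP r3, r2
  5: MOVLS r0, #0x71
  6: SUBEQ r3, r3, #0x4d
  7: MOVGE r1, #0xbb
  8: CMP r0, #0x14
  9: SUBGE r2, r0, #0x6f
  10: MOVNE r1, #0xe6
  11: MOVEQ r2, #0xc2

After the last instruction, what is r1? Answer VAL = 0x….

0: ✓ CMP  NZCV=1000
1: · MOVGE
2: ✓ ADDCC  r3←0x10
3: ✓ ADDLS  r3←0x14
4: ✓ CMP  NZCV=0000
5: ✓ MOVLS  r0←0x71
6: · SUBEQ
7: ✓ MOVGE  r1←0xbb
8: ✓ CMP  NZCV=0010
9: ✓ SUBGE  r2←0x02
10: ✓ MOVNE  r1←0xe6
11: · MOVEQ

VAL = 0xe6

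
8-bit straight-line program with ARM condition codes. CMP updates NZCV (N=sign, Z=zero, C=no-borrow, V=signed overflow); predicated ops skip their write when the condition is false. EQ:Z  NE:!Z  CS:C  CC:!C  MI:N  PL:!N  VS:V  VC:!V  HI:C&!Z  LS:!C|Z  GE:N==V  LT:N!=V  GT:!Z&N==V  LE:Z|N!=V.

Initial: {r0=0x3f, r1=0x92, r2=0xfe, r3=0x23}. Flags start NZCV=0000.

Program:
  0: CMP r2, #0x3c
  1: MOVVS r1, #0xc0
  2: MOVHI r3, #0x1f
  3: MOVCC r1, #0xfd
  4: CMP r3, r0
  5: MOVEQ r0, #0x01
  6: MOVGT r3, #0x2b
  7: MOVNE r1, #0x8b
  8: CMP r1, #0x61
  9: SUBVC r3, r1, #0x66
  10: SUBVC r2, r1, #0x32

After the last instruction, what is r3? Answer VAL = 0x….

0: ✓ CMP  NZCV=1010
1: · MOVVS
2: ✓ MOVHI  r3←0x1f
3: · MOVCC
4: ✓ CMP  NZCV=1000
5: · MOVEQ
6: · MOVGT
7: ✓ MOVNE  r1←0x8b
8: ✓ CMP  NZCV=0011
9: · SUBVC
10: · SUBVC

VAL = 0x1f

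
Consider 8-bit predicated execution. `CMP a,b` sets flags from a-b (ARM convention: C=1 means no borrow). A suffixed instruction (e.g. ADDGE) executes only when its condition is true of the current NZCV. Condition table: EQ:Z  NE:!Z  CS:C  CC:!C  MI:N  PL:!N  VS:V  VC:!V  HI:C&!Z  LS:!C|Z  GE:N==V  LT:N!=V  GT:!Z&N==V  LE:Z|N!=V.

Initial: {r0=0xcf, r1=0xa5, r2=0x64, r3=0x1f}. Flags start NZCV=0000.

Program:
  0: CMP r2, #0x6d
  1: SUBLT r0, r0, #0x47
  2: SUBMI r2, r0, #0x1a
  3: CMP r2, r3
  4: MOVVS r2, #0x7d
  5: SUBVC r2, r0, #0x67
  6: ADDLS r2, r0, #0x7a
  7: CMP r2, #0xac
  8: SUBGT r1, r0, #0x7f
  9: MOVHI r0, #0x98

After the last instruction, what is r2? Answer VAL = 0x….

VAL = 0x21

[0] flags=1000 → (cmp)
[1] flags=1000 LT?T → r0=0x88
[2] flags=1000 MI?T → r2=0x6e
[3] flags=0010 → (cmp)
[4] flags=0010 VS?F → skip
[5] flags=0010 VC?T → r2=0x21
[6] flags=0010 LS?F → skip
[7] flags=0000 → (cmp)
[8] flags=0000 GT?T → r1=0x09
[9] flags=0000 HI?F → skip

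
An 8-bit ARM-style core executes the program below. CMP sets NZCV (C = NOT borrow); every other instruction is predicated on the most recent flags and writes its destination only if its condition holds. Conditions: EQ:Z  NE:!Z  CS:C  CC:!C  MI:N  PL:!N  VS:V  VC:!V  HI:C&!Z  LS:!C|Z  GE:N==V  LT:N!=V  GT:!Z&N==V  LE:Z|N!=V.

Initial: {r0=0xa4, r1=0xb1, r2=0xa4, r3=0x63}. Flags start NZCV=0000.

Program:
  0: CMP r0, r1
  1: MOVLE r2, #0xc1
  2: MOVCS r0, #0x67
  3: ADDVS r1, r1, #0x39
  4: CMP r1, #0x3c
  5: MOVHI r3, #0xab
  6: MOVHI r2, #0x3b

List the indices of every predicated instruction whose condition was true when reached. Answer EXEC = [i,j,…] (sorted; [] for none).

EXEC = [1,5,6]

0: ✓ CMP  NZCV=1000
1: ✓ MOVLE  r2←0xc1
2: · MOVCS
3: · ADDVS
4: ✓ CMP  NZCV=0011
5: ✓ MOVHI  r3←0xab
6: ✓ MOVHI  r2←0x3b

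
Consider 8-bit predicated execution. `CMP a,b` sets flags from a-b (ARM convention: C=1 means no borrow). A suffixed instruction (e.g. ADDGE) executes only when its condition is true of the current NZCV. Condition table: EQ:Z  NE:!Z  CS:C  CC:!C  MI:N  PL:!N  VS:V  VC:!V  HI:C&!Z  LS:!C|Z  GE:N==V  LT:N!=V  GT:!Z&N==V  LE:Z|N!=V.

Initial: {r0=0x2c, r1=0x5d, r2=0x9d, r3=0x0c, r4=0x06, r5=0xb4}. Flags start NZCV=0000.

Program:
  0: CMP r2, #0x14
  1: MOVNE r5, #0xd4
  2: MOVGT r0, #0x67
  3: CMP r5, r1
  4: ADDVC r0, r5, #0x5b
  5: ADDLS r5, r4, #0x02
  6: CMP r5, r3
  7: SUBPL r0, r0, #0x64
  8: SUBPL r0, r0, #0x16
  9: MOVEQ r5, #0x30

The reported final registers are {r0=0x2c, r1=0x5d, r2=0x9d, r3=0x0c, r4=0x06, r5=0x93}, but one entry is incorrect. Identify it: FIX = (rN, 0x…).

[0] flags=1010 → (cmp)
[1] flags=1010 NE?T → r5=0xd4
[2] flags=1010 GT?F → skip
[3] flags=0011 → (cmp)
[4] flags=0011 VC?F → skip
[5] flags=0011 LS?F → skip
[6] flags=1010 → (cmp)
[7] flags=1010 PL?F → skip
[8] flags=1010 PL?F → skip
[9] flags=1010 EQ?F → skip

FIX = (r5, 0xd4)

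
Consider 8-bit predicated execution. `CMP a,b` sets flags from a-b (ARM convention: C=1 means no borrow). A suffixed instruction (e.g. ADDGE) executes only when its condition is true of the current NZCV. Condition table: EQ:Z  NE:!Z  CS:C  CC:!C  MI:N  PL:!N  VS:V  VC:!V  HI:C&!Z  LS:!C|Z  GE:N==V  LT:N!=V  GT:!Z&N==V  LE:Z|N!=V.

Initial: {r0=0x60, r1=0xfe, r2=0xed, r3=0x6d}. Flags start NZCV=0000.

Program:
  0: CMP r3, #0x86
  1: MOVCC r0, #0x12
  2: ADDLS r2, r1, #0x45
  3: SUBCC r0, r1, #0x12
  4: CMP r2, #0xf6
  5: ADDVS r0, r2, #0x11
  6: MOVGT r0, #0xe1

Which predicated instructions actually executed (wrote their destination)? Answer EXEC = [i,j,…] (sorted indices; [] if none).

EXEC = [1,2,3,6]

[0] flags=1001 → (cmp)
[1] flags=1001 CC?T → r0=0x12
[2] flags=1001 LS?T → r2=0x43
[3] flags=1001 CC?T → r0=0xec
[4] flags=0000 → (cmp)
[5] flags=0000 VS?F → skip
[6] flags=0000 GT?T → r0=0xe1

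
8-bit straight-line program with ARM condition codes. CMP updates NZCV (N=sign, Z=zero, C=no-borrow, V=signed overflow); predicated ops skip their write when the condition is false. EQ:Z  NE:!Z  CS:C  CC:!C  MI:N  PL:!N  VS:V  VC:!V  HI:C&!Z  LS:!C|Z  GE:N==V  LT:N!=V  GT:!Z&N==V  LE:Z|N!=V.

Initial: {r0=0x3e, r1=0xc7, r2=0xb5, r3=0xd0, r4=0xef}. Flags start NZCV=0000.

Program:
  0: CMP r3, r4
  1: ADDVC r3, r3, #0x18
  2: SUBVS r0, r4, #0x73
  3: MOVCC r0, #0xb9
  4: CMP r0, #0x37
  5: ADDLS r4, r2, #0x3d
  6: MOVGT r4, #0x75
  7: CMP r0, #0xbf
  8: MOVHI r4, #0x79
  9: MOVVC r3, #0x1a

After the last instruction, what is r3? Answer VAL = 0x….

VAL = 0x1a

[0] flags=1000 → (cmp)
[1] flags=1000 VC?T → r3=0xe8
[2] flags=1000 VS?F → skip
[3] flags=1000 CC?T → r0=0xb9
[4] flags=1010 → (cmp)
[5] flags=1010 LS?F → skip
[6] flags=1010 GT?F → skip
[7] flags=1000 → (cmp)
[8] flags=1000 HI?F → skip
[9] flags=1000 VC?T → r3=0x1a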